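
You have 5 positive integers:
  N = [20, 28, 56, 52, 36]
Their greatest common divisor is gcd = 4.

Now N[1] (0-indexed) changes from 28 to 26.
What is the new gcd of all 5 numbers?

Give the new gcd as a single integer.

Numbers: [20, 28, 56, 52, 36], gcd = 4
Change: index 1, 28 -> 26
gcd of the OTHER numbers (without index 1): gcd([20, 56, 52, 36]) = 4
New gcd = gcd(g_others, new_val) = gcd(4, 26) = 2

Answer: 2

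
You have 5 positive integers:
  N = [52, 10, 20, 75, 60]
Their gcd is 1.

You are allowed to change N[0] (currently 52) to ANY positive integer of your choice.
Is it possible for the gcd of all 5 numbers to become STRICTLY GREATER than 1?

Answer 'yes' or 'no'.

Current gcd = 1
gcd of all OTHER numbers (without N[0]=52): gcd([10, 20, 75, 60]) = 5
The new gcd after any change is gcd(5, new_value).
This can be at most 5.
Since 5 > old gcd 1, the gcd CAN increase (e.g., set N[0] = 5).

Answer: yes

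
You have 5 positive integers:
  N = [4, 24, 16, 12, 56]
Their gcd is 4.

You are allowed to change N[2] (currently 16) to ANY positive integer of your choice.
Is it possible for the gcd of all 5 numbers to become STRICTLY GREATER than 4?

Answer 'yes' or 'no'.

Current gcd = 4
gcd of all OTHER numbers (without N[2]=16): gcd([4, 24, 12, 56]) = 4
The new gcd after any change is gcd(4, new_value).
This can be at most 4.
Since 4 = old gcd 4, the gcd can only stay the same or decrease.

Answer: no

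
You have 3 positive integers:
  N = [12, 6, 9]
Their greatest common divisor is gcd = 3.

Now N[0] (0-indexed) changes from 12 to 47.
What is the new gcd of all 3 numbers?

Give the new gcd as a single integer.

Answer: 1

Derivation:
Numbers: [12, 6, 9], gcd = 3
Change: index 0, 12 -> 47
gcd of the OTHER numbers (without index 0): gcd([6, 9]) = 3
New gcd = gcd(g_others, new_val) = gcd(3, 47) = 1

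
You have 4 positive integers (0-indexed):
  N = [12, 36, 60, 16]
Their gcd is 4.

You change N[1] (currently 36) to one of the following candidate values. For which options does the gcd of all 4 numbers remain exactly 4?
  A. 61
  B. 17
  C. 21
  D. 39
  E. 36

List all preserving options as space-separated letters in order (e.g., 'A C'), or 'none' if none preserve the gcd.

Answer: E

Derivation:
Old gcd = 4; gcd of others (without N[1]) = 4
New gcd for candidate v: gcd(4, v). Preserves old gcd iff gcd(4, v) = 4.
  Option A: v=61, gcd(4,61)=1 -> changes
  Option B: v=17, gcd(4,17)=1 -> changes
  Option C: v=21, gcd(4,21)=1 -> changes
  Option D: v=39, gcd(4,39)=1 -> changes
  Option E: v=36, gcd(4,36)=4 -> preserves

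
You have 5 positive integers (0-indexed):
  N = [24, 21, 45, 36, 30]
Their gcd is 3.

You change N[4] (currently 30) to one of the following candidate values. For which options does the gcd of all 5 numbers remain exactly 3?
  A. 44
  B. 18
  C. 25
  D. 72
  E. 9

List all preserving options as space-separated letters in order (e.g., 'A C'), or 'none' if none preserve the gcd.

Old gcd = 3; gcd of others (without N[4]) = 3
New gcd for candidate v: gcd(3, v). Preserves old gcd iff gcd(3, v) = 3.
  Option A: v=44, gcd(3,44)=1 -> changes
  Option B: v=18, gcd(3,18)=3 -> preserves
  Option C: v=25, gcd(3,25)=1 -> changes
  Option D: v=72, gcd(3,72)=3 -> preserves
  Option E: v=9, gcd(3,9)=3 -> preserves

Answer: B D E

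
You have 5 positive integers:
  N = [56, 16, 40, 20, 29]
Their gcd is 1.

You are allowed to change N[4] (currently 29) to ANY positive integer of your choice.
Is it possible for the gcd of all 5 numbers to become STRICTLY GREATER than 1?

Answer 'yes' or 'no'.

Current gcd = 1
gcd of all OTHER numbers (without N[4]=29): gcd([56, 16, 40, 20]) = 4
The new gcd after any change is gcd(4, new_value).
This can be at most 4.
Since 4 > old gcd 1, the gcd CAN increase (e.g., set N[4] = 4).

Answer: yes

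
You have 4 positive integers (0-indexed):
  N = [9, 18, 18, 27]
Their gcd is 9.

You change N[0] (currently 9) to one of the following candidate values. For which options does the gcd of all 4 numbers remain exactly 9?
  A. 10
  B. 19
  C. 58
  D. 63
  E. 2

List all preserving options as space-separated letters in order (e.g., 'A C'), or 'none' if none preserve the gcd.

Answer: D

Derivation:
Old gcd = 9; gcd of others (without N[0]) = 9
New gcd for candidate v: gcd(9, v). Preserves old gcd iff gcd(9, v) = 9.
  Option A: v=10, gcd(9,10)=1 -> changes
  Option B: v=19, gcd(9,19)=1 -> changes
  Option C: v=58, gcd(9,58)=1 -> changes
  Option D: v=63, gcd(9,63)=9 -> preserves
  Option E: v=2, gcd(9,2)=1 -> changes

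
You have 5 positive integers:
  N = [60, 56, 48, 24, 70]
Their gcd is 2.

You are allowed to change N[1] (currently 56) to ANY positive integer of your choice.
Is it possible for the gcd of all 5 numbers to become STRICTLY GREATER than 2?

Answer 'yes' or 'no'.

Answer: no

Derivation:
Current gcd = 2
gcd of all OTHER numbers (without N[1]=56): gcd([60, 48, 24, 70]) = 2
The new gcd after any change is gcd(2, new_value).
This can be at most 2.
Since 2 = old gcd 2, the gcd can only stay the same or decrease.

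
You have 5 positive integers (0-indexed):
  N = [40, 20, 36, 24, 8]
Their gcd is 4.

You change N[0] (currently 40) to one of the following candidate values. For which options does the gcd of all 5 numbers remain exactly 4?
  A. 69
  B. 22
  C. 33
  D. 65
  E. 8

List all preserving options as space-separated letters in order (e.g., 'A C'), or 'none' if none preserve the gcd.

Answer: E

Derivation:
Old gcd = 4; gcd of others (without N[0]) = 4
New gcd for candidate v: gcd(4, v). Preserves old gcd iff gcd(4, v) = 4.
  Option A: v=69, gcd(4,69)=1 -> changes
  Option B: v=22, gcd(4,22)=2 -> changes
  Option C: v=33, gcd(4,33)=1 -> changes
  Option D: v=65, gcd(4,65)=1 -> changes
  Option E: v=8, gcd(4,8)=4 -> preserves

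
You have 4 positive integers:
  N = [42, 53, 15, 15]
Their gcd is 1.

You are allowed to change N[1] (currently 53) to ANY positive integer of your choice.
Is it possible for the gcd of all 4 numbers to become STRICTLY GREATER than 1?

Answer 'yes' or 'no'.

Current gcd = 1
gcd of all OTHER numbers (without N[1]=53): gcd([42, 15, 15]) = 3
The new gcd after any change is gcd(3, new_value).
This can be at most 3.
Since 3 > old gcd 1, the gcd CAN increase (e.g., set N[1] = 3).

Answer: yes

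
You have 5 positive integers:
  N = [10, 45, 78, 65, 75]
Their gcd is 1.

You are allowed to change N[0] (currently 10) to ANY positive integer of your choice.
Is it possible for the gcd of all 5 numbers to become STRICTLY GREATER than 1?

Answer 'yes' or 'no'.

Current gcd = 1
gcd of all OTHER numbers (without N[0]=10): gcd([45, 78, 65, 75]) = 1
The new gcd after any change is gcd(1, new_value).
This can be at most 1.
Since 1 = old gcd 1, the gcd can only stay the same or decrease.

Answer: no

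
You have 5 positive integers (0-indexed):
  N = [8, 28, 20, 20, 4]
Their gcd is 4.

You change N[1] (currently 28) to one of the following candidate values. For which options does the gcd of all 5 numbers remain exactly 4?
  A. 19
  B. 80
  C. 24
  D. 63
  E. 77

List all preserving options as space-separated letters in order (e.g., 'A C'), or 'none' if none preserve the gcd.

Old gcd = 4; gcd of others (without N[1]) = 4
New gcd for candidate v: gcd(4, v). Preserves old gcd iff gcd(4, v) = 4.
  Option A: v=19, gcd(4,19)=1 -> changes
  Option B: v=80, gcd(4,80)=4 -> preserves
  Option C: v=24, gcd(4,24)=4 -> preserves
  Option D: v=63, gcd(4,63)=1 -> changes
  Option E: v=77, gcd(4,77)=1 -> changes

Answer: B C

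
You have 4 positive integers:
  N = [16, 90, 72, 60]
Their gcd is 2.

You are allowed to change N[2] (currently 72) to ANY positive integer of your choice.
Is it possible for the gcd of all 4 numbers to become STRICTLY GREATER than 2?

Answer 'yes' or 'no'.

Current gcd = 2
gcd of all OTHER numbers (without N[2]=72): gcd([16, 90, 60]) = 2
The new gcd after any change is gcd(2, new_value).
This can be at most 2.
Since 2 = old gcd 2, the gcd can only stay the same or decrease.

Answer: no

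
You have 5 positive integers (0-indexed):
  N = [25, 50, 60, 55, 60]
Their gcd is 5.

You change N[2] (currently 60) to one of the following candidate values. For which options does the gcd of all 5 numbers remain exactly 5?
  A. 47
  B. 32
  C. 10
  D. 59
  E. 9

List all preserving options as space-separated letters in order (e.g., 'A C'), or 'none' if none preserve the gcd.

Answer: C

Derivation:
Old gcd = 5; gcd of others (without N[2]) = 5
New gcd for candidate v: gcd(5, v). Preserves old gcd iff gcd(5, v) = 5.
  Option A: v=47, gcd(5,47)=1 -> changes
  Option B: v=32, gcd(5,32)=1 -> changes
  Option C: v=10, gcd(5,10)=5 -> preserves
  Option D: v=59, gcd(5,59)=1 -> changes
  Option E: v=9, gcd(5,9)=1 -> changes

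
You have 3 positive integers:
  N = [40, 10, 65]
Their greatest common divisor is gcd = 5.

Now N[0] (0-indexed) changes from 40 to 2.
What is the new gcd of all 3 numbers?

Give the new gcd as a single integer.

Answer: 1

Derivation:
Numbers: [40, 10, 65], gcd = 5
Change: index 0, 40 -> 2
gcd of the OTHER numbers (without index 0): gcd([10, 65]) = 5
New gcd = gcd(g_others, new_val) = gcd(5, 2) = 1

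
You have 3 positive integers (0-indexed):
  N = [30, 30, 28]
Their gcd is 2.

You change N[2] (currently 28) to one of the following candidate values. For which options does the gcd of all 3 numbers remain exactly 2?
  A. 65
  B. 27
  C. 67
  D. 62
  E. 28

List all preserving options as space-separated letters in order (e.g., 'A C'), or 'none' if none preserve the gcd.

Answer: D E

Derivation:
Old gcd = 2; gcd of others (without N[2]) = 30
New gcd for candidate v: gcd(30, v). Preserves old gcd iff gcd(30, v) = 2.
  Option A: v=65, gcd(30,65)=5 -> changes
  Option B: v=27, gcd(30,27)=3 -> changes
  Option C: v=67, gcd(30,67)=1 -> changes
  Option D: v=62, gcd(30,62)=2 -> preserves
  Option E: v=28, gcd(30,28)=2 -> preserves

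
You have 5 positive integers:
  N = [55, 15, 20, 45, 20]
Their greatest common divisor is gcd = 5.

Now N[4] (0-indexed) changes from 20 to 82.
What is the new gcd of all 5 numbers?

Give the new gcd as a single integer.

Answer: 1

Derivation:
Numbers: [55, 15, 20, 45, 20], gcd = 5
Change: index 4, 20 -> 82
gcd of the OTHER numbers (without index 4): gcd([55, 15, 20, 45]) = 5
New gcd = gcd(g_others, new_val) = gcd(5, 82) = 1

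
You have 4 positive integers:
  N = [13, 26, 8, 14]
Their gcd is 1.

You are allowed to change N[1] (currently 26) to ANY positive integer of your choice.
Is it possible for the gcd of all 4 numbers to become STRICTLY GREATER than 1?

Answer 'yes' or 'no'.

Current gcd = 1
gcd of all OTHER numbers (without N[1]=26): gcd([13, 8, 14]) = 1
The new gcd after any change is gcd(1, new_value).
This can be at most 1.
Since 1 = old gcd 1, the gcd can only stay the same or decrease.

Answer: no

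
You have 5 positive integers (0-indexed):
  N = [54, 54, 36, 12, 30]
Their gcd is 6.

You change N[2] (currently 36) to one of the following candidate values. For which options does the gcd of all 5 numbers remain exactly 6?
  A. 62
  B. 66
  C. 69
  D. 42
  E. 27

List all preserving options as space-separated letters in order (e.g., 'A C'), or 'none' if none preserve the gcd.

Old gcd = 6; gcd of others (without N[2]) = 6
New gcd for candidate v: gcd(6, v). Preserves old gcd iff gcd(6, v) = 6.
  Option A: v=62, gcd(6,62)=2 -> changes
  Option B: v=66, gcd(6,66)=6 -> preserves
  Option C: v=69, gcd(6,69)=3 -> changes
  Option D: v=42, gcd(6,42)=6 -> preserves
  Option E: v=27, gcd(6,27)=3 -> changes

Answer: B D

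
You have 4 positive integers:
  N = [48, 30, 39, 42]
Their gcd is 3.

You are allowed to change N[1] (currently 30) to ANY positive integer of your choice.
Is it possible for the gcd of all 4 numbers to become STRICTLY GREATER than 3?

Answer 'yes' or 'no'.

Answer: no

Derivation:
Current gcd = 3
gcd of all OTHER numbers (without N[1]=30): gcd([48, 39, 42]) = 3
The new gcd after any change is gcd(3, new_value).
This can be at most 3.
Since 3 = old gcd 3, the gcd can only stay the same or decrease.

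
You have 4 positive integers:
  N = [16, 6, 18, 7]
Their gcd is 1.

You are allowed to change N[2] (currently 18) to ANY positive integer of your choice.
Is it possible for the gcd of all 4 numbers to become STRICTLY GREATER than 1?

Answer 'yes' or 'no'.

Answer: no

Derivation:
Current gcd = 1
gcd of all OTHER numbers (without N[2]=18): gcd([16, 6, 7]) = 1
The new gcd after any change is gcd(1, new_value).
This can be at most 1.
Since 1 = old gcd 1, the gcd can only stay the same or decrease.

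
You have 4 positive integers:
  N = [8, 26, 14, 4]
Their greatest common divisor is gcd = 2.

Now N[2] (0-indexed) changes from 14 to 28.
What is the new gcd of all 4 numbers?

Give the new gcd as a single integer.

Answer: 2

Derivation:
Numbers: [8, 26, 14, 4], gcd = 2
Change: index 2, 14 -> 28
gcd of the OTHER numbers (without index 2): gcd([8, 26, 4]) = 2
New gcd = gcd(g_others, new_val) = gcd(2, 28) = 2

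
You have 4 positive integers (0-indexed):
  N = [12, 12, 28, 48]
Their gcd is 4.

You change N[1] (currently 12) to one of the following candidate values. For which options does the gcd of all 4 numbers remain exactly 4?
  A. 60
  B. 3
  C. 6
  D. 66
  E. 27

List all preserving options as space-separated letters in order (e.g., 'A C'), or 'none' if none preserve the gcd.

Answer: A

Derivation:
Old gcd = 4; gcd of others (without N[1]) = 4
New gcd for candidate v: gcd(4, v). Preserves old gcd iff gcd(4, v) = 4.
  Option A: v=60, gcd(4,60)=4 -> preserves
  Option B: v=3, gcd(4,3)=1 -> changes
  Option C: v=6, gcd(4,6)=2 -> changes
  Option D: v=66, gcd(4,66)=2 -> changes
  Option E: v=27, gcd(4,27)=1 -> changes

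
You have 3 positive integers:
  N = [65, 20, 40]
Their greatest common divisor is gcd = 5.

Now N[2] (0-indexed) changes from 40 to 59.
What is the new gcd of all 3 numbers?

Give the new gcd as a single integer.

Numbers: [65, 20, 40], gcd = 5
Change: index 2, 40 -> 59
gcd of the OTHER numbers (without index 2): gcd([65, 20]) = 5
New gcd = gcd(g_others, new_val) = gcd(5, 59) = 1

Answer: 1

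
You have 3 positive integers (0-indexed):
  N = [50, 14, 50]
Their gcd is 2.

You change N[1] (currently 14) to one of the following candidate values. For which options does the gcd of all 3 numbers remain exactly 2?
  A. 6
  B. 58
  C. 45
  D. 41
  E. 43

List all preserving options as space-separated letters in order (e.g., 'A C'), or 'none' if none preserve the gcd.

Answer: A B

Derivation:
Old gcd = 2; gcd of others (without N[1]) = 50
New gcd for candidate v: gcd(50, v). Preserves old gcd iff gcd(50, v) = 2.
  Option A: v=6, gcd(50,6)=2 -> preserves
  Option B: v=58, gcd(50,58)=2 -> preserves
  Option C: v=45, gcd(50,45)=5 -> changes
  Option D: v=41, gcd(50,41)=1 -> changes
  Option E: v=43, gcd(50,43)=1 -> changes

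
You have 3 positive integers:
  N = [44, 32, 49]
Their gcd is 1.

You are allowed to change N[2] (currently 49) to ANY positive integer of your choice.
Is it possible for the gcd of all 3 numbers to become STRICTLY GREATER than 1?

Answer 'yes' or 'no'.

Current gcd = 1
gcd of all OTHER numbers (without N[2]=49): gcd([44, 32]) = 4
The new gcd after any change is gcd(4, new_value).
This can be at most 4.
Since 4 > old gcd 1, the gcd CAN increase (e.g., set N[2] = 4).

Answer: yes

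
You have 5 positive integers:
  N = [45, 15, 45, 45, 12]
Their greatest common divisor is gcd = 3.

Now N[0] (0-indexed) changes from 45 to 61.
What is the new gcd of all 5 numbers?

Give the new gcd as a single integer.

Answer: 1

Derivation:
Numbers: [45, 15, 45, 45, 12], gcd = 3
Change: index 0, 45 -> 61
gcd of the OTHER numbers (without index 0): gcd([15, 45, 45, 12]) = 3
New gcd = gcd(g_others, new_val) = gcd(3, 61) = 1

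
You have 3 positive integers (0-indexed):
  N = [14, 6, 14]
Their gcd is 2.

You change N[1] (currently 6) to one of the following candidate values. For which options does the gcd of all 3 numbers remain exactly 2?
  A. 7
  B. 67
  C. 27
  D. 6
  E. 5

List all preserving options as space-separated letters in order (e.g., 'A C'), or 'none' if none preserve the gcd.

Old gcd = 2; gcd of others (without N[1]) = 14
New gcd for candidate v: gcd(14, v). Preserves old gcd iff gcd(14, v) = 2.
  Option A: v=7, gcd(14,7)=7 -> changes
  Option B: v=67, gcd(14,67)=1 -> changes
  Option C: v=27, gcd(14,27)=1 -> changes
  Option D: v=6, gcd(14,6)=2 -> preserves
  Option E: v=5, gcd(14,5)=1 -> changes

Answer: D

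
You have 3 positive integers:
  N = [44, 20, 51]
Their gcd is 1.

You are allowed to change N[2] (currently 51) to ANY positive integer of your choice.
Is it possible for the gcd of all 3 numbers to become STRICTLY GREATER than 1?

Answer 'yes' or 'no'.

Answer: yes

Derivation:
Current gcd = 1
gcd of all OTHER numbers (without N[2]=51): gcd([44, 20]) = 4
The new gcd after any change is gcd(4, new_value).
This can be at most 4.
Since 4 > old gcd 1, the gcd CAN increase (e.g., set N[2] = 4).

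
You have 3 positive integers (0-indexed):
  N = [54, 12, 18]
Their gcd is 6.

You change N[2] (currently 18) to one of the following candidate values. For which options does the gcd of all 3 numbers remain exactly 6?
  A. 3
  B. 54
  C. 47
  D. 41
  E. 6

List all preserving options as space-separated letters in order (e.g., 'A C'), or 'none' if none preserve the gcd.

Answer: B E

Derivation:
Old gcd = 6; gcd of others (without N[2]) = 6
New gcd for candidate v: gcd(6, v). Preserves old gcd iff gcd(6, v) = 6.
  Option A: v=3, gcd(6,3)=3 -> changes
  Option B: v=54, gcd(6,54)=6 -> preserves
  Option C: v=47, gcd(6,47)=1 -> changes
  Option D: v=41, gcd(6,41)=1 -> changes
  Option E: v=6, gcd(6,6)=6 -> preserves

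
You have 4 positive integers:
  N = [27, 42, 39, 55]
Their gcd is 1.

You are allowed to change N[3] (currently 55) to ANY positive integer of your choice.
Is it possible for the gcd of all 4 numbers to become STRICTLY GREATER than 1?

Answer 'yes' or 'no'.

Current gcd = 1
gcd of all OTHER numbers (without N[3]=55): gcd([27, 42, 39]) = 3
The new gcd after any change is gcd(3, new_value).
This can be at most 3.
Since 3 > old gcd 1, the gcd CAN increase (e.g., set N[3] = 3).

Answer: yes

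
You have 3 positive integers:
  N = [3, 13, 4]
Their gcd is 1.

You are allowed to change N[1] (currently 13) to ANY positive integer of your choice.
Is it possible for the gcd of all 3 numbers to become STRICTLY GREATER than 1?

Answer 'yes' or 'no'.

Current gcd = 1
gcd of all OTHER numbers (without N[1]=13): gcd([3, 4]) = 1
The new gcd after any change is gcd(1, new_value).
This can be at most 1.
Since 1 = old gcd 1, the gcd can only stay the same or decrease.

Answer: no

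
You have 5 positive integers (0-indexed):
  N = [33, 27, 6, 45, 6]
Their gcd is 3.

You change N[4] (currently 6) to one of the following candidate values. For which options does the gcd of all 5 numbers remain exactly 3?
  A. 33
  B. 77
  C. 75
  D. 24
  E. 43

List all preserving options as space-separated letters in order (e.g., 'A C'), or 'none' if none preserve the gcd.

Old gcd = 3; gcd of others (without N[4]) = 3
New gcd for candidate v: gcd(3, v). Preserves old gcd iff gcd(3, v) = 3.
  Option A: v=33, gcd(3,33)=3 -> preserves
  Option B: v=77, gcd(3,77)=1 -> changes
  Option C: v=75, gcd(3,75)=3 -> preserves
  Option D: v=24, gcd(3,24)=3 -> preserves
  Option E: v=43, gcd(3,43)=1 -> changes

Answer: A C D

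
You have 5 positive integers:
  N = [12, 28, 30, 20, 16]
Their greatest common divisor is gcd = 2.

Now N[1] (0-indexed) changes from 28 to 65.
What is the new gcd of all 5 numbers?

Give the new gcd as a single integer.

Numbers: [12, 28, 30, 20, 16], gcd = 2
Change: index 1, 28 -> 65
gcd of the OTHER numbers (without index 1): gcd([12, 30, 20, 16]) = 2
New gcd = gcd(g_others, new_val) = gcd(2, 65) = 1

Answer: 1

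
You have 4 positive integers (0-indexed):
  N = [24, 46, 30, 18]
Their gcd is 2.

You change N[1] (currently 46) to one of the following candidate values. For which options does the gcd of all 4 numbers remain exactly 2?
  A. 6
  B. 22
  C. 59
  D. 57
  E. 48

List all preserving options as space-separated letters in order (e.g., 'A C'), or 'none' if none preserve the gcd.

Old gcd = 2; gcd of others (without N[1]) = 6
New gcd for candidate v: gcd(6, v). Preserves old gcd iff gcd(6, v) = 2.
  Option A: v=6, gcd(6,6)=6 -> changes
  Option B: v=22, gcd(6,22)=2 -> preserves
  Option C: v=59, gcd(6,59)=1 -> changes
  Option D: v=57, gcd(6,57)=3 -> changes
  Option E: v=48, gcd(6,48)=6 -> changes

Answer: B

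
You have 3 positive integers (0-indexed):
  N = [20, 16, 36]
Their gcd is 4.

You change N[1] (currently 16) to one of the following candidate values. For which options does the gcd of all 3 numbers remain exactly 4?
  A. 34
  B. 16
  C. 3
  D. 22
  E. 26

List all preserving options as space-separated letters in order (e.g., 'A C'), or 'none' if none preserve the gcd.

Old gcd = 4; gcd of others (without N[1]) = 4
New gcd for candidate v: gcd(4, v). Preserves old gcd iff gcd(4, v) = 4.
  Option A: v=34, gcd(4,34)=2 -> changes
  Option B: v=16, gcd(4,16)=4 -> preserves
  Option C: v=3, gcd(4,3)=1 -> changes
  Option D: v=22, gcd(4,22)=2 -> changes
  Option E: v=26, gcd(4,26)=2 -> changes

Answer: B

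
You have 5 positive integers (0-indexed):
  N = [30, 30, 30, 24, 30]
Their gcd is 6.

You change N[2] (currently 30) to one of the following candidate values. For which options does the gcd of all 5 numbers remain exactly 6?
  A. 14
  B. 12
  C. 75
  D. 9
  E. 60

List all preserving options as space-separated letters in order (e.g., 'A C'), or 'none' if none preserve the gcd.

Old gcd = 6; gcd of others (without N[2]) = 6
New gcd for candidate v: gcd(6, v). Preserves old gcd iff gcd(6, v) = 6.
  Option A: v=14, gcd(6,14)=2 -> changes
  Option B: v=12, gcd(6,12)=6 -> preserves
  Option C: v=75, gcd(6,75)=3 -> changes
  Option D: v=9, gcd(6,9)=3 -> changes
  Option E: v=60, gcd(6,60)=6 -> preserves

Answer: B E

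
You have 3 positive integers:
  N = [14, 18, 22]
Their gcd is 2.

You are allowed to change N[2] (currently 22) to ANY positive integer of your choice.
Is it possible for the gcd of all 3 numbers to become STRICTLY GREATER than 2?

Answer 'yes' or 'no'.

Answer: no

Derivation:
Current gcd = 2
gcd of all OTHER numbers (without N[2]=22): gcd([14, 18]) = 2
The new gcd after any change is gcd(2, new_value).
This can be at most 2.
Since 2 = old gcd 2, the gcd can only stay the same or decrease.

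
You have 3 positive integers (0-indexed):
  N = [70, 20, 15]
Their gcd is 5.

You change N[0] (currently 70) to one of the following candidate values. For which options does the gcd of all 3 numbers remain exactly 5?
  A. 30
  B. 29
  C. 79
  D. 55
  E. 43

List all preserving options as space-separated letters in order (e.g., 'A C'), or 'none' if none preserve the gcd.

Answer: A D

Derivation:
Old gcd = 5; gcd of others (without N[0]) = 5
New gcd for candidate v: gcd(5, v). Preserves old gcd iff gcd(5, v) = 5.
  Option A: v=30, gcd(5,30)=5 -> preserves
  Option B: v=29, gcd(5,29)=1 -> changes
  Option C: v=79, gcd(5,79)=1 -> changes
  Option D: v=55, gcd(5,55)=5 -> preserves
  Option E: v=43, gcd(5,43)=1 -> changes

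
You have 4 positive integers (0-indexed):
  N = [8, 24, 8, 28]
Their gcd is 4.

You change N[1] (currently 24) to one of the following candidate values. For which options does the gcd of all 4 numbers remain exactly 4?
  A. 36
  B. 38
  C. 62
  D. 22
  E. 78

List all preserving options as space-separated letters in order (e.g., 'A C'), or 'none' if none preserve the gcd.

Answer: A

Derivation:
Old gcd = 4; gcd of others (without N[1]) = 4
New gcd for candidate v: gcd(4, v). Preserves old gcd iff gcd(4, v) = 4.
  Option A: v=36, gcd(4,36)=4 -> preserves
  Option B: v=38, gcd(4,38)=2 -> changes
  Option C: v=62, gcd(4,62)=2 -> changes
  Option D: v=22, gcd(4,22)=2 -> changes
  Option E: v=78, gcd(4,78)=2 -> changes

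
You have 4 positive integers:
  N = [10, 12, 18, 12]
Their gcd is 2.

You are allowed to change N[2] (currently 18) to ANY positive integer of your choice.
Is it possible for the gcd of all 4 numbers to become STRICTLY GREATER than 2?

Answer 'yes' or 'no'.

Answer: no

Derivation:
Current gcd = 2
gcd of all OTHER numbers (without N[2]=18): gcd([10, 12, 12]) = 2
The new gcd after any change is gcd(2, new_value).
This can be at most 2.
Since 2 = old gcd 2, the gcd can only stay the same or decrease.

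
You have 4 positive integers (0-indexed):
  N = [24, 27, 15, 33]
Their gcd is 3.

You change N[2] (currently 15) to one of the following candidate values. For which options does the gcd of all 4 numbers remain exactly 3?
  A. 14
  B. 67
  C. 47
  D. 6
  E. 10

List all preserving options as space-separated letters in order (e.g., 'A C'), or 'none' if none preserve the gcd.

Answer: D

Derivation:
Old gcd = 3; gcd of others (without N[2]) = 3
New gcd for candidate v: gcd(3, v). Preserves old gcd iff gcd(3, v) = 3.
  Option A: v=14, gcd(3,14)=1 -> changes
  Option B: v=67, gcd(3,67)=1 -> changes
  Option C: v=47, gcd(3,47)=1 -> changes
  Option D: v=6, gcd(3,6)=3 -> preserves
  Option E: v=10, gcd(3,10)=1 -> changes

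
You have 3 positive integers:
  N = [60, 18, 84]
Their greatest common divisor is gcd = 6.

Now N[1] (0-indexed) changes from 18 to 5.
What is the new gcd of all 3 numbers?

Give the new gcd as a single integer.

Answer: 1

Derivation:
Numbers: [60, 18, 84], gcd = 6
Change: index 1, 18 -> 5
gcd of the OTHER numbers (without index 1): gcd([60, 84]) = 12
New gcd = gcd(g_others, new_val) = gcd(12, 5) = 1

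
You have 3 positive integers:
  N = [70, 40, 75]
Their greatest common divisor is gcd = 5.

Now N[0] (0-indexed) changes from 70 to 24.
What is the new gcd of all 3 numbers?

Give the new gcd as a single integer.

Numbers: [70, 40, 75], gcd = 5
Change: index 0, 70 -> 24
gcd of the OTHER numbers (without index 0): gcd([40, 75]) = 5
New gcd = gcd(g_others, new_val) = gcd(5, 24) = 1

Answer: 1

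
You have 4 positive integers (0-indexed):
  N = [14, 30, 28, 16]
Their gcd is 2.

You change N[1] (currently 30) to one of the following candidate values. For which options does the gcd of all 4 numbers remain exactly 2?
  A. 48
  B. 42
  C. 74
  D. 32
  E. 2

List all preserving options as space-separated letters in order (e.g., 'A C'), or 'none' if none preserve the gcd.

Answer: A B C D E

Derivation:
Old gcd = 2; gcd of others (without N[1]) = 2
New gcd for candidate v: gcd(2, v). Preserves old gcd iff gcd(2, v) = 2.
  Option A: v=48, gcd(2,48)=2 -> preserves
  Option B: v=42, gcd(2,42)=2 -> preserves
  Option C: v=74, gcd(2,74)=2 -> preserves
  Option D: v=32, gcd(2,32)=2 -> preserves
  Option E: v=2, gcd(2,2)=2 -> preserves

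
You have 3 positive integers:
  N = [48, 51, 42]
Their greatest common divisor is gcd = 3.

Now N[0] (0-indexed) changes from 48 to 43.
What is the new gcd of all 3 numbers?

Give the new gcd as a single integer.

Numbers: [48, 51, 42], gcd = 3
Change: index 0, 48 -> 43
gcd of the OTHER numbers (without index 0): gcd([51, 42]) = 3
New gcd = gcd(g_others, new_val) = gcd(3, 43) = 1

Answer: 1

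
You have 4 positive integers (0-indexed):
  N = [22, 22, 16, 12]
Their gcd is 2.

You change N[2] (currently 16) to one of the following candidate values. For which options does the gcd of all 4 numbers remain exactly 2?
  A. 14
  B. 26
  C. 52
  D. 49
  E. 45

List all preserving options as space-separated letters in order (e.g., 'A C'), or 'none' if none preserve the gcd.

Old gcd = 2; gcd of others (without N[2]) = 2
New gcd for candidate v: gcd(2, v). Preserves old gcd iff gcd(2, v) = 2.
  Option A: v=14, gcd(2,14)=2 -> preserves
  Option B: v=26, gcd(2,26)=2 -> preserves
  Option C: v=52, gcd(2,52)=2 -> preserves
  Option D: v=49, gcd(2,49)=1 -> changes
  Option E: v=45, gcd(2,45)=1 -> changes

Answer: A B C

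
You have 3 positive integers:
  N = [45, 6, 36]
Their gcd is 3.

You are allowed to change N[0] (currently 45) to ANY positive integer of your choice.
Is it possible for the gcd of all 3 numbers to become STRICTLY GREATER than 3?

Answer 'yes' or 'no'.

Answer: yes

Derivation:
Current gcd = 3
gcd of all OTHER numbers (without N[0]=45): gcd([6, 36]) = 6
The new gcd after any change is gcd(6, new_value).
This can be at most 6.
Since 6 > old gcd 3, the gcd CAN increase (e.g., set N[0] = 6).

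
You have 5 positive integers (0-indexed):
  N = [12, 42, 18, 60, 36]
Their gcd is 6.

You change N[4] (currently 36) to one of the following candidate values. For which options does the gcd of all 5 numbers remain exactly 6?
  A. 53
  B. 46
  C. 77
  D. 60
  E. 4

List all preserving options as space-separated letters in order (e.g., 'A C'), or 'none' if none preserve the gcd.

Old gcd = 6; gcd of others (without N[4]) = 6
New gcd for candidate v: gcd(6, v). Preserves old gcd iff gcd(6, v) = 6.
  Option A: v=53, gcd(6,53)=1 -> changes
  Option B: v=46, gcd(6,46)=2 -> changes
  Option C: v=77, gcd(6,77)=1 -> changes
  Option D: v=60, gcd(6,60)=6 -> preserves
  Option E: v=4, gcd(6,4)=2 -> changes

Answer: D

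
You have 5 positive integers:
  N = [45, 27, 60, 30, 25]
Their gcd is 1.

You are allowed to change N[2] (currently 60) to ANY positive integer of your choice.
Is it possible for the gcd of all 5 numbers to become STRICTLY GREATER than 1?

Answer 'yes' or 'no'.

Current gcd = 1
gcd of all OTHER numbers (without N[2]=60): gcd([45, 27, 30, 25]) = 1
The new gcd after any change is gcd(1, new_value).
This can be at most 1.
Since 1 = old gcd 1, the gcd can only stay the same or decrease.

Answer: no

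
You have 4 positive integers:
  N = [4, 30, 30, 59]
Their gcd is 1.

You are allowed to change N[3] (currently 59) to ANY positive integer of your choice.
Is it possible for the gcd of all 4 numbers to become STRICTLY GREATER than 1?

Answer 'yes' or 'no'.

Current gcd = 1
gcd of all OTHER numbers (without N[3]=59): gcd([4, 30, 30]) = 2
The new gcd after any change is gcd(2, new_value).
This can be at most 2.
Since 2 > old gcd 1, the gcd CAN increase (e.g., set N[3] = 2).

Answer: yes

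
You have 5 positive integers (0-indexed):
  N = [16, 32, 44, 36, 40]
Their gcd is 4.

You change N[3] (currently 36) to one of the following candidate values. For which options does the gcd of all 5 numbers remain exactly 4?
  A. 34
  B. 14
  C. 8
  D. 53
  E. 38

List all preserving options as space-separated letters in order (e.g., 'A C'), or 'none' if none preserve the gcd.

Old gcd = 4; gcd of others (without N[3]) = 4
New gcd for candidate v: gcd(4, v). Preserves old gcd iff gcd(4, v) = 4.
  Option A: v=34, gcd(4,34)=2 -> changes
  Option B: v=14, gcd(4,14)=2 -> changes
  Option C: v=8, gcd(4,8)=4 -> preserves
  Option D: v=53, gcd(4,53)=1 -> changes
  Option E: v=38, gcd(4,38)=2 -> changes

Answer: C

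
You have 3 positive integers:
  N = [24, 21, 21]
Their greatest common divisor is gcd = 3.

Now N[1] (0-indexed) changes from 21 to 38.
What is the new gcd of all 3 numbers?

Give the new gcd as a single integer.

Numbers: [24, 21, 21], gcd = 3
Change: index 1, 21 -> 38
gcd of the OTHER numbers (without index 1): gcd([24, 21]) = 3
New gcd = gcd(g_others, new_val) = gcd(3, 38) = 1

Answer: 1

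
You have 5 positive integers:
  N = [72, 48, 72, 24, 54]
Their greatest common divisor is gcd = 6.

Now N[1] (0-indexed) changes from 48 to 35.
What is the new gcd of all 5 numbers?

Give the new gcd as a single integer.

Answer: 1

Derivation:
Numbers: [72, 48, 72, 24, 54], gcd = 6
Change: index 1, 48 -> 35
gcd of the OTHER numbers (without index 1): gcd([72, 72, 24, 54]) = 6
New gcd = gcd(g_others, new_val) = gcd(6, 35) = 1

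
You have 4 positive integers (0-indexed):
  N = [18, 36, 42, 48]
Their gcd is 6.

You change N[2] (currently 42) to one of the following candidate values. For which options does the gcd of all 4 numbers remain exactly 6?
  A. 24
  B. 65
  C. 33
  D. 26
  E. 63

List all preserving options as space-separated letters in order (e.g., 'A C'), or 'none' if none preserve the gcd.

Answer: A

Derivation:
Old gcd = 6; gcd of others (without N[2]) = 6
New gcd for candidate v: gcd(6, v). Preserves old gcd iff gcd(6, v) = 6.
  Option A: v=24, gcd(6,24)=6 -> preserves
  Option B: v=65, gcd(6,65)=1 -> changes
  Option C: v=33, gcd(6,33)=3 -> changes
  Option D: v=26, gcd(6,26)=2 -> changes
  Option E: v=63, gcd(6,63)=3 -> changes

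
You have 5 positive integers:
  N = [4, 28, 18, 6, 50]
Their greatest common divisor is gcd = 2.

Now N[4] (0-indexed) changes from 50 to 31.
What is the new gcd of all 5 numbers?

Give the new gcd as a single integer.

Numbers: [4, 28, 18, 6, 50], gcd = 2
Change: index 4, 50 -> 31
gcd of the OTHER numbers (without index 4): gcd([4, 28, 18, 6]) = 2
New gcd = gcd(g_others, new_val) = gcd(2, 31) = 1

Answer: 1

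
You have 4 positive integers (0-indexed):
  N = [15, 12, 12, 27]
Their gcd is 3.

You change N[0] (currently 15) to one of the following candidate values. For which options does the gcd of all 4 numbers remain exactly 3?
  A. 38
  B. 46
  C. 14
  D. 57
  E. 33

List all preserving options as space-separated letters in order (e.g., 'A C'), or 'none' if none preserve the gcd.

Old gcd = 3; gcd of others (without N[0]) = 3
New gcd for candidate v: gcd(3, v). Preserves old gcd iff gcd(3, v) = 3.
  Option A: v=38, gcd(3,38)=1 -> changes
  Option B: v=46, gcd(3,46)=1 -> changes
  Option C: v=14, gcd(3,14)=1 -> changes
  Option D: v=57, gcd(3,57)=3 -> preserves
  Option E: v=33, gcd(3,33)=3 -> preserves

Answer: D E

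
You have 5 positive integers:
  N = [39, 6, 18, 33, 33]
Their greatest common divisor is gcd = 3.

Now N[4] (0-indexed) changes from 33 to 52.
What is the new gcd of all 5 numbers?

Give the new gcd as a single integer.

Answer: 1

Derivation:
Numbers: [39, 6, 18, 33, 33], gcd = 3
Change: index 4, 33 -> 52
gcd of the OTHER numbers (without index 4): gcd([39, 6, 18, 33]) = 3
New gcd = gcd(g_others, new_val) = gcd(3, 52) = 1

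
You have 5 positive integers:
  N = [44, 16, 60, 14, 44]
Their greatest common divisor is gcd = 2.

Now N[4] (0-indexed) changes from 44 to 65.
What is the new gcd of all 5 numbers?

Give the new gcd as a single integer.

Answer: 1

Derivation:
Numbers: [44, 16, 60, 14, 44], gcd = 2
Change: index 4, 44 -> 65
gcd of the OTHER numbers (without index 4): gcd([44, 16, 60, 14]) = 2
New gcd = gcd(g_others, new_val) = gcd(2, 65) = 1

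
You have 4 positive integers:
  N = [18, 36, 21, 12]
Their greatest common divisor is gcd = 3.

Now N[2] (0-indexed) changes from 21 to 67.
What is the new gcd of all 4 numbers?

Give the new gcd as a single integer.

Numbers: [18, 36, 21, 12], gcd = 3
Change: index 2, 21 -> 67
gcd of the OTHER numbers (without index 2): gcd([18, 36, 12]) = 6
New gcd = gcd(g_others, new_val) = gcd(6, 67) = 1

Answer: 1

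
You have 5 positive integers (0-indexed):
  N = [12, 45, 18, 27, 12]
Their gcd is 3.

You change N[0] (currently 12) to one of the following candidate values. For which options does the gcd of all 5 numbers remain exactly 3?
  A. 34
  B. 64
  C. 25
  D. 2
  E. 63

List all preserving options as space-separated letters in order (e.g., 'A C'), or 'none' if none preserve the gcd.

Answer: E

Derivation:
Old gcd = 3; gcd of others (without N[0]) = 3
New gcd for candidate v: gcd(3, v). Preserves old gcd iff gcd(3, v) = 3.
  Option A: v=34, gcd(3,34)=1 -> changes
  Option B: v=64, gcd(3,64)=1 -> changes
  Option C: v=25, gcd(3,25)=1 -> changes
  Option D: v=2, gcd(3,2)=1 -> changes
  Option E: v=63, gcd(3,63)=3 -> preserves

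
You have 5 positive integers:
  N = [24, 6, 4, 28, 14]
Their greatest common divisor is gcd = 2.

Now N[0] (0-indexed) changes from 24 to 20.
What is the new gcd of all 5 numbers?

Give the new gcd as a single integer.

Answer: 2

Derivation:
Numbers: [24, 6, 4, 28, 14], gcd = 2
Change: index 0, 24 -> 20
gcd of the OTHER numbers (without index 0): gcd([6, 4, 28, 14]) = 2
New gcd = gcd(g_others, new_val) = gcd(2, 20) = 2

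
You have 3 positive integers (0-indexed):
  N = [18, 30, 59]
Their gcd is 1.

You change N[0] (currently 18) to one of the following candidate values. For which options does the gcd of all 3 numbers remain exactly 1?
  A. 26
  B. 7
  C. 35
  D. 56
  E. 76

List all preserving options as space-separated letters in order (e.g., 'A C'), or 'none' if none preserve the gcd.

Old gcd = 1; gcd of others (without N[0]) = 1
New gcd for candidate v: gcd(1, v). Preserves old gcd iff gcd(1, v) = 1.
  Option A: v=26, gcd(1,26)=1 -> preserves
  Option B: v=7, gcd(1,7)=1 -> preserves
  Option C: v=35, gcd(1,35)=1 -> preserves
  Option D: v=56, gcd(1,56)=1 -> preserves
  Option E: v=76, gcd(1,76)=1 -> preserves

Answer: A B C D E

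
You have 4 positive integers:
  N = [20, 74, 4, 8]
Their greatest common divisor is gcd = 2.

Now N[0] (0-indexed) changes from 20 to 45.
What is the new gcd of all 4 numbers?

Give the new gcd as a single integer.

Answer: 1

Derivation:
Numbers: [20, 74, 4, 8], gcd = 2
Change: index 0, 20 -> 45
gcd of the OTHER numbers (without index 0): gcd([74, 4, 8]) = 2
New gcd = gcd(g_others, new_val) = gcd(2, 45) = 1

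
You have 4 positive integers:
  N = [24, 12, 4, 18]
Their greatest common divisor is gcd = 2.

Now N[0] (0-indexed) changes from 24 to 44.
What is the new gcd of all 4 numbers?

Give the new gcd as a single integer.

Answer: 2

Derivation:
Numbers: [24, 12, 4, 18], gcd = 2
Change: index 0, 24 -> 44
gcd of the OTHER numbers (without index 0): gcd([12, 4, 18]) = 2
New gcd = gcd(g_others, new_val) = gcd(2, 44) = 2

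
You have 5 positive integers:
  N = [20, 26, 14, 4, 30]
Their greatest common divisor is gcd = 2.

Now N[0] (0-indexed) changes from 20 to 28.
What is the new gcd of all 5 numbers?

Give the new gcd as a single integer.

Answer: 2

Derivation:
Numbers: [20, 26, 14, 4, 30], gcd = 2
Change: index 0, 20 -> 28
gcd of the OTHER numbers (without index 0): gcd([26, 14, 4, 30]) = 2
New gcd = gcd(g_others, new_val) = gcd(2, 28) = 2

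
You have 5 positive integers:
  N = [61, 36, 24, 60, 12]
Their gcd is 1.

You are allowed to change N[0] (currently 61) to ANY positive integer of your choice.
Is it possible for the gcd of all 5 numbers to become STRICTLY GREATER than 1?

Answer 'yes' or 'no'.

Answer: yes

Derivation:
Current gcd = 1
gcd of all OTHER numbers (without N[0]=61): gcd([36, 24, 60, 12]) = 12
The new gcd after any change is gcd(12, new_value).
This can be at most 12.
Since 12 > old gcd 1, the gcd CAN increase (e.g., set N[0] = 12).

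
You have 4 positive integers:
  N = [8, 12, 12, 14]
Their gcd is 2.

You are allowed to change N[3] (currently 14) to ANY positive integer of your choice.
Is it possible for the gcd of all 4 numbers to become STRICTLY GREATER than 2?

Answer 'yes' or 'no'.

Current gcd = 2
gcd of all OTHER numbers (without N[3]=14): gcd([8, 12, 12]) = 4
The new gcd after any change is gcd(4, new_value).
This can be at most 4.
Since 4 > old gcd 2, the gcd CAN increase (e.g., set N[3] = 4).

Answer: yes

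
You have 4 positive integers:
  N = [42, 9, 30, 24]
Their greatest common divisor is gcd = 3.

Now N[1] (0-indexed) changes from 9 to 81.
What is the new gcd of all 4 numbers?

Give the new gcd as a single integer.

Answer: 3

Derivation:
Numbers: [42, 9, 30, 24], gcd = 3
Change: index 1, 9 -> 81
gcd of the OTHER numbers (without index 1): gcd([42, 30, 24]) = 6
New gcd = gcd(g_others, new_val) = gcd(6, 81) = 3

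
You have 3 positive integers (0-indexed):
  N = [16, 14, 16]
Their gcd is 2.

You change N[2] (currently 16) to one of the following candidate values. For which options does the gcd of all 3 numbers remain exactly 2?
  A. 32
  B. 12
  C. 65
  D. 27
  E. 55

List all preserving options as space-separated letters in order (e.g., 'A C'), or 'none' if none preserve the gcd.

Old gcd = 2; gcd of others (without N[2]) = 2
New gcd for candidate v: gcd(2, v). Preserves old gcd iff gcd(2, v) = 2.
  Option A: v=32, gcd(2,32)=2 -> preserves
  Option B: v=12, gcd(2,12)=2 -> preserves
  Option C: v=65, gcd(2,65)=1 -> changes
  Option D: v=27, gcd(2,27)=1 -> changes
  Option E: v=55, gcd(2,55)=1 -> changes

Answer: A B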